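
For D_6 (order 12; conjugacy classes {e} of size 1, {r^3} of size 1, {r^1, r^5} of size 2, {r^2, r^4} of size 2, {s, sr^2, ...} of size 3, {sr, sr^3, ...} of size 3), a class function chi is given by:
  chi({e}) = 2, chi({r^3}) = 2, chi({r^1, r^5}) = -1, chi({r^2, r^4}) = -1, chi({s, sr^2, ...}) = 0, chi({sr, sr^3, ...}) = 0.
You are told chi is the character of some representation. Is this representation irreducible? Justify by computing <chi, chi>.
Irreducible: <chi, chi> = 1.

Justification: <chi, chi> = (1/|G|) sum_C |C| * |chi(C)|^2 = (1/12)[1*|2|^2 + 1*|2|^2 + 2*|-1|^2 + 2*|-1|^2 + 3*|0|^2 + 3*|0|^2]
  = (1/12)[(4) + (4) + (2) + (2) + (0) + (0)] = 12/12 = 1.
A character is irreducible iff <chi, chi> = 1, so this representation is irreducible.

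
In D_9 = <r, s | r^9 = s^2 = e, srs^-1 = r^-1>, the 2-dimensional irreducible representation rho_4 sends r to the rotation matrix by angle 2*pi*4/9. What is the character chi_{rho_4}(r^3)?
chi_{rho_4}(r^3) = 2*cos(2*pi*4*3/9) = -1

Proof sketch: rho_4(r^3) is rotation by angle 2*pi*4*3/9, whose trace is 2*cos(2*pi*4*3/9) = -1.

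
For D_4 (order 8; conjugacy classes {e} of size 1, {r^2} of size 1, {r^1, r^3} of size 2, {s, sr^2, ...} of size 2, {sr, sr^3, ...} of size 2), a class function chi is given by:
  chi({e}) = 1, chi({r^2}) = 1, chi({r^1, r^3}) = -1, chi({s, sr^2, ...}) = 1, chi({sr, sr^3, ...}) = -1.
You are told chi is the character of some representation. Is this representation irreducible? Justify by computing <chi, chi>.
Irreducible: <chi, chi> = 1.

Reasoning: <chi, chi> = (1/|G|) sum_C |C| * |chi(C)|^2 = (1/8)[1*|1|^2 + 1*|1|^2 + 2*|-1|^2 + 2*|1|^2 + 2*|-1|^2]
  = (1/8)[(1) + (1) + (2) + (2) + (2)] = 8/8 = 1.
A character is irreducible iff <chi, chi> = 1, so this representation is irreducible.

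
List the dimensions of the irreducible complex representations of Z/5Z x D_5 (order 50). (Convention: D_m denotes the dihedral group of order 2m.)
Dimensions: 1, 1, 1, 1, 1, 1, 1, 1, 1, 1, 2, 2, 2, 2, 2, 2, 2, 2, 2, 2

Why: There are 20 irreducibles (= number of conjugacy classes). Their dimensions d_i satisfy sum d_i^2 = |G| = 50: 1 + 1 + 1 + 1 + 1 + 1 + 1 + 1 + 1 + 1 + 4 + 4 + 4 + 4 + 4 + 4 + 4 + 4 + 4 + 4 = 50. (For the product with Z/5Z: each of the 5 1-dim characters of Z/5Z tensors with each irrep of D_5, giving 5 copies of each D_5-dimension.)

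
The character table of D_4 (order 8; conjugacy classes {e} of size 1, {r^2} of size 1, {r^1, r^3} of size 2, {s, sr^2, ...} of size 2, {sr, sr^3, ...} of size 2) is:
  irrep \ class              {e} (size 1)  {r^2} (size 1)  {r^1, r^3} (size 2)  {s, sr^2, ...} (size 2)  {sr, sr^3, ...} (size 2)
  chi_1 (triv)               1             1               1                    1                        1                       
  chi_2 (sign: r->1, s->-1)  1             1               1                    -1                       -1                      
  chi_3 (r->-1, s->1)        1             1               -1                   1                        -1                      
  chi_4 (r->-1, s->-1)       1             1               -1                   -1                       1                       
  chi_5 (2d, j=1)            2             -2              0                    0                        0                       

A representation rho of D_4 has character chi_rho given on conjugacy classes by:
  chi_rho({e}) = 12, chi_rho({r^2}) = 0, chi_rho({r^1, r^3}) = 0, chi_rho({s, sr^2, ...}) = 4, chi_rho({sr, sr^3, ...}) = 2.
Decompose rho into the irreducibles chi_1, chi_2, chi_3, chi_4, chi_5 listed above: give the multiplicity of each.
Multiplicities: chi_1: 3, chi_2: 0, chi_3: 2, chi_4: 1, chi_5: 3.

Justification: Use <chi_rho, chi> = (1/|G|) sum_C |C| * chi_rho(C) * conj(chi(C)) with |G| = 8 for each irreducible chi in the table:
  <chi_rho, chi_1> = (1/8)[1*(12)*conj(1) + 1*(0)*conj(1) + 2*(0)*conj(1) + 2*(4)*conj(1) + 2*(2)*conj(1)]
      = (1/8)[(12) + (0) + (0) + (8) + (4)] = 24/8 = 3
  <chi_rho, chi_2> = (1/8)[1*(12)*conj(1) + 1*(0)*conj(1) + 2*(0)*conj(1) + 2*(4)*conj(-1) + 2*(2)*conj(-1)]
      = (1/8)[(12) + (0) + (0) + (-8) + (-4)] = 0/8 = 0
  <chi_rho, chi_3> = (1/8)[1*(12)*conj(1) + 1*(0)*conj(1) + 2*(0)*conj(-1) + 2*(4)*conj(1) + 2*(2)*conj(-1)]
      = (1/8)[(12) + (0) + (0) + (8) + (-4)] = 16/8 = 2
  <chi_rho, chi_4> = (1/8)[1*(12)*conj(1) + 1*(0)*conj(1) + 2*(0)*conj(-1) + 2*(4)*conj(-1) + 2*(2)*conj(1)]
      = (1/8)[(12) + (0) + (0) + (-8) + (4)] = 8/8 = 1
  <chi_rho, chi_5> = (1/8)[1*(12)*conj(2) + 1*(0)*conj(-2) + 2*(0)*conj(0) + 2*(4)*conj(0) + 2*(2)*conj(0)]
      = (1/8)[(24) + (0) + (0) + (0) + (0)] = 24/8 = 3
Dimension check: dim(rho) = sum (mult * dim) = 3*1 + 0*1 + 2*1 + 1*1 + 3*2 = 12 = chi_rho(e) = 12.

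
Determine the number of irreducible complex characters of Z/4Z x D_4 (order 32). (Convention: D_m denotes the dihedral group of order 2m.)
20

Justification: The number of irreducible complex representations of a finite group equals its number of conjugacy classes. For a direct product, #classes(G x H) = #classes(G) * #classes(H). Z/4Z has 4 classes (abelian), D_4 has 5 classes, so 4 * 5 = 20, so Z/4Z x D_4 (order 32) has exactly 20 irreducible complex representations.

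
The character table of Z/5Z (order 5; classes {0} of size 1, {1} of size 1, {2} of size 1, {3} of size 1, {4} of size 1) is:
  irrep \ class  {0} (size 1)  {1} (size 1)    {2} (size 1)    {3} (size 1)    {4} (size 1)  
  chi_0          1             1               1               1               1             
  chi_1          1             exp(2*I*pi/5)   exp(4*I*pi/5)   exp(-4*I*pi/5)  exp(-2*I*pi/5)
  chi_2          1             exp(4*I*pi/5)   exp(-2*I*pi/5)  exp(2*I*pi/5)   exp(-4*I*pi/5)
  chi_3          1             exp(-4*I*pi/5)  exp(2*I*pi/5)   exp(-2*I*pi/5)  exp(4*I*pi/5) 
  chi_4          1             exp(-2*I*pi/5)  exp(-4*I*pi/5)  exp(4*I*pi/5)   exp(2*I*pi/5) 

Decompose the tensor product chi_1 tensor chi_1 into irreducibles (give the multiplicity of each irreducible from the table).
chi_1 tensor chi_1 = chi_2 (all other irreducibles have multiplicity 0).

Proof sketch: The character of a tensor product is the pointwise product (chi_1 * chi_1)(C) = chi_1(C) * chi_1(C):
  {0}: (1)*(1), {1}: (exp(2*I*pi/5))*(exp(2*I*pi/5)), {2}: (exp(4*I*pi/5))*(exp(4*I*pi/5)), {3}: (exp(-4*I*pi/5))*(exp(-4*I*pi/5)), {4}: (exp(-2*I*pi/5))*(exp(-2*I*pi/5))
so (chi_1 * chi_1) takes values
  {0} -> 1, {1} -> exp(4*I*pi/5), {2} -> exp(-2*I*pi/5), {3} -> exp(2*I*pi/5), {4} -> exp(-4*I*pi/5).
Now take the inner product of this character with each irreducible chi from the table, <chi_1*chi_1, chi> = (1/5) sum_C |C| (chi_1*chi_1)(C) conj(chi(C)):
  <chi_1*chi_1, chi_0> = (1/5)[1*(1)*conj(1) + 1*(exp(4*I*pi/5))*conj(1) + 1*(exp(-2*I*pi/5))*conj(1) + 1*(exp(2*I*pi/5))*conj(1) + 1*(exp(-4*I*pi/5))*conj(1)]
      = (1/5)[(1) + (exp(4*I*pi/5)) + (exp(-2*I*pi/5)) + (exp(2*I*pi/5)) + (exp(-4*I*pi/5))] = 0/5 = 0
  <chi_1*chi_1, chi_1> = (1/5)[1*(1)*conj(1) + 1*(exp(4*I*pi/5))*conj(exp(2*I*pi/5)) + 1*(exp(-2*I*pi/5))*conj(exp(4*I*pi/5)) + 1*(exp(2*I*pi/5))*conj(exp(-4*I*pi/5)) + 1*(exp(-4*I*pi/5))*conj(exp(-2*I*pi/5))]
      = (1/5)[(1) + (exp(2*I*pi/5)) + (exp(4*I*pi/5)) + (exp(-4*I*pi/5)) + (exp(-2*I*pi/5))] = 0/5 = 0
  <chi_1*chi_1, chi_2> = (1/5)[1*(1)*conj(1) + 1*(exp(4*I*pi/5))*conj(exp(4*I*pi/5)) + 1*(exp(-2*I*pi/5))*conj(exp(-2*I*pi/5)) + 1*(exp(2*I*pi/5))*conj(exp(2*I*pi/5)) + 1*(exp(-4*I*pi/5))*conj(exp(-4*I*pi/5))]
      = (1/5)[(1) + (1) + (1) + (1) + (1)] = 5/5 = 1
  <chi_1*chi_1, chi_3> = (1/5)[1*(1)*conj(1) + 1*(exp(4*I*pi/5))*conj(exp(-4*I*pi/5)) + 1*(exp(-2*I*pi/5))*conj(exp(2*I*pi/5)) + 1*(exp(2*I*pi/5))*conj(exp(-2*I*pi/5)) + 1*(exp(-4*I*pi/5))*conj(exp(4*I*pi/5))]
      = (1/5)[(1) + (exp(-2*I*pi/5)) + (exp(-4*I*pi/5)) + (exp(4*I*pi/5)) + (exp(2*I*pi/5))] = 0/5 = 0
  <chi_1*chi_1, chi_4> = (1/5)[1*(1)*conj(1) + 1*(exp(4*I*pi/5))*conj(exp(-2*I*pi/5)) + 1*(exp(-2*I*pi/5))*conj(exp(-4*I*pi/5)) + 1*(exp(2*I*pi/5))*conj(exp(4*I*pi/5)) + 1*(exp(-4*I*pi/5))*conj(exp(2*I*pi/5))]
      = (1/5)[(1) + (exp(-4*I*pi/5)) + (exp(2*I*pi/5)) + (exp(-2*I*pi/5)) + (exp(4*I*pi/5))] = 0/5 = 0
(Exp terms are combined using exp(i*s)*conj(exp(i*t)) = exp(i*(s-t)), and sums of them are collapsed using the identity that for every m > 1 the m distinct m-th roots of unity sum to 0, e.g. 1 + exp(2*I*pi/3) + exp(-2*I*pi/3) = 0.)
Hence the multiplicities are chi_2: 1. Dimension check: dim(chi_1)*dim(chi_1) = 1*1 = 1 and sum (mult * dim) = 1*1 = 1.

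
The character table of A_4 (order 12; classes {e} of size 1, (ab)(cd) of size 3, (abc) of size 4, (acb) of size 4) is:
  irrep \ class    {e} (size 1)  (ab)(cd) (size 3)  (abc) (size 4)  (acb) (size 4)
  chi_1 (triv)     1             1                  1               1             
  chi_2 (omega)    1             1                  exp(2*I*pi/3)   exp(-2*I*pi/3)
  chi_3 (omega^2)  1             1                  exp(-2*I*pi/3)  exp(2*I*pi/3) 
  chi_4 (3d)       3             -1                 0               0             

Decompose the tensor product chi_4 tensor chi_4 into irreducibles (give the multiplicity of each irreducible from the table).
chi_4 tensor chi_4 = chi_1 + chi_2 + chi_3 + 2*chi_4 (all other irreducibles have multiplicity 0).

Working: The character of a tensor product is the pointwise product (chi_4 * chi_4)(C) = chi_4(C) * chi_4(C):
  {e}: (3)*(3), (ab)(cd): (-1)*(-1), (abc): (0)*(0), (acb): (0)*(0)
so (chi_4 * chi_4) takes values
  {e} -> 9, (ab)(cd) -> 1, (abc) -> 0, (acb) -> 0.
Now take the inner product of this character with each irreducible chi from the table, <chi_4*chi_4, chi> = (1/12) sum_C |C| (chi_4*chi_4)(C) conj(chi(C)):
  <chi_4*chi_4, chi_1> = (1/12)[1*(9)*conj(1) + 3*(1)*conj(1) + 4*(0)*conj(1) + 4*(0)*conj(1)]
      = (1/12)[(9) + (3) + (0) + (0)] = 12/12 = 1
  <chi_4*chi_4, chi_2> = (1/12)[1*(9)*conj(1) + 3*(1)*conj(1) + 4*(0)*conj(exp(2*I*pi/3)) + 4*(0)*conj(exp(-2*I*pi/3))]
      = (1/12)[(9) + (3) + (0) + (0)] = 12/12 = 1
  <chi_4*chi_4, chi_3> = (1/12)[1*(9)*conj(1) + 3*(1)*conj(1) + 4*(0)*conj(exp(-2*I*pi/3)) + 4*(0)*conj(exp(2*I*pi/3))]
      = (1/12)[(9) + (3) + (0) + (0)] = 12/12 = 1
  <chi_4*chi_4, chi_4> = (1/12)[1*(9)*conj(3) + 3*(1)*conj(-1) + 4*(0)*conj(0) + 4*(0)*conj(0)]
      = (1/12)[(27) + (-3) + (0) + (0)] = 24/12 = 2
(Exp terms are combined using exp(i*s)*conj(exp(i*t)) = exp(i*(s-t)), and sums of them are collapsed using the identity that for every m > 1 the m distinct m-th roots of unity sum to 0, e.g. 1 + exp(2*I*pi/3) + exp(-2*I*pi/3) = 0.)
Hence the multiplicities are chi_1: 1, chi_2: 1, chi_3: 1, chi_4: 2. Dimension check: dim(chi_4)*dim(chi_4) = 3*3 = 9 and sum (mult * dim) = 1*1 + 1*1 + 1*1 + 2*3 = 9.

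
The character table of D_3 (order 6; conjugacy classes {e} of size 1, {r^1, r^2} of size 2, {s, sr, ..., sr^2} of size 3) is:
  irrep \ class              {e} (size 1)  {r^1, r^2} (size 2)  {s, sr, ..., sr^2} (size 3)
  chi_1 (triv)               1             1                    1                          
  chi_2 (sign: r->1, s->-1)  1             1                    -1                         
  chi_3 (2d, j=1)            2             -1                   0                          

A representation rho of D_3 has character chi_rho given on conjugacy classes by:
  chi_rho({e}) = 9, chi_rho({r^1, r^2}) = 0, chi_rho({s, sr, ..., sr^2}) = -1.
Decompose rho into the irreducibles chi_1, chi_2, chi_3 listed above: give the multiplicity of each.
Multiplicities: chi_1: 1, chi_2: 2, chi_3: 3.

Reasoning: Use <chi_rho, chi> = (1/|G|) sum_C |C| * chi_rho(C) * conj(chi(C)) with |G| = 6 for each irreducible chi in the table:
  <chi_rho, chi_1> = (1/6)[1*(9)*conj(1) + 2*(0)*conj(1) + 3*(-1)*conj(1)]
      = (1/6)[(9) + (0) + (-3)] = 6/6 = 1
  <chi_rho, chi_2> = (1/6)[1*(9)*conj(1) + 2*(0)*conj(1) + 3*(-1)*conj(-1)]
      = (1/6)[(9) + (0) + (3)] = 12/6 = 2
  <chi_rho, chi_3> = (1/6)[1*(9)*conj(2) + 2*(0)*conj(-1) + 3*(-1)*conj(0)]
      = (1/6)[(18) + (0) + (0)] = 18/6 = 3
Dimension check: dim(rho) = sum (mult * dim) = 1*1 + 2*1 + 3*2 = 9 = chi_rho(e) = 9.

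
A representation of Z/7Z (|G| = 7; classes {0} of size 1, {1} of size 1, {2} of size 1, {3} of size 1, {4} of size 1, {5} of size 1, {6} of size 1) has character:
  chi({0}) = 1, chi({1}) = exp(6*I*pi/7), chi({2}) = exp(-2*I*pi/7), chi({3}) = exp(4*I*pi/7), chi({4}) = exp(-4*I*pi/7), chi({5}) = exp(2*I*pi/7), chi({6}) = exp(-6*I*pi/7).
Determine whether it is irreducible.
Irreducible: <chi, chi> = 1.

Working: <chi, chi> = (1/|G|) sum_C |C| * |chi(C)|^2 = (1/7)[1*|1|^2 + 1*|exp(6*I*pi/7)|^2 + 1*|exp(-2*I*pi/7)|^2 + 1*|exp(4*I*pi/7)|^2 + 1*|exp(-4*I*pi/7)|^2 + 1*|exp(2*I*pi/7)|^2 + 1*|exp(-6*I*pi/7)|^2]
  = (1/7)[(1) + (1) + (1) + (1) + (1) + (1) + (1)] = 7/7 = 1.
(Exp terms are combined using exp(i*s)*conj(exp(i*t)) = exp(i*(s-t)), and sums of them are collapsed using the identity that for every m > 1 the m distinct m-th roots of unity sum to 0, e.g. 1 + exp(2*I*pi/3) + exp(-2*I*pi/3) = 0.)
A character is irreducible iff <chi, chi> = 1, so this representation is irreducible.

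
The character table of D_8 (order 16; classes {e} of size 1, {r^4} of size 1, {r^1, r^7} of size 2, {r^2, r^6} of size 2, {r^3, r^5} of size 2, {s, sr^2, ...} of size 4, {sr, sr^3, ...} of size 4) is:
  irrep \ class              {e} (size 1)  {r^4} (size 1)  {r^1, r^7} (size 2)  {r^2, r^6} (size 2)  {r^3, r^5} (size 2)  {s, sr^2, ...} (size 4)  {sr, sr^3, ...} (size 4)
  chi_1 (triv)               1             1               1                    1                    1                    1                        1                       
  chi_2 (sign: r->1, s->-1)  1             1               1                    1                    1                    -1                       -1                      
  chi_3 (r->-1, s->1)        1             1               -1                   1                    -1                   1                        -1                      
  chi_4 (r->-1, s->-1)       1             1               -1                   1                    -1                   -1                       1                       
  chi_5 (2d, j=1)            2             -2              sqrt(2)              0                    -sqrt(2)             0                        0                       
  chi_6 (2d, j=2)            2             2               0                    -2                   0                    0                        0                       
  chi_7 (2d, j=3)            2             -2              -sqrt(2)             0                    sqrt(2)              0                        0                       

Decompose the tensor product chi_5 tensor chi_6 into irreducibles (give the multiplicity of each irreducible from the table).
chi_5 tensor chi_6 = chi_5 + chi_7 (all other irreducibles have multiplicity 0).

Working: The character of a tensor product is the pointwise product (chi_5 * chi_6)(C) = chi_5(C) * chi_6(C):
  {e}: (2)*(2), {r^4}: (-2)*(2), {r^1, r^7}: (sqrt(2))*(0), {r^2, r^6}: (0)*(-2), {r^3, r^5}: (-sqrt(2))*(0), {s, sr^2, ...}: (0)*(0), {sr, sr^3, ...}: (0)*(0)
so (chi_5 * chi_6) takes values
  {e} -> 4, {r^4} -> -4, {r^1, r^7} -> 0, {r^2, r^6} -> 0, {r^3, r^5} -> 0, {s, sr^2, ...} -> 0, {sr, sr^3, ...} -> 0.
Now take the inner product of this character with each irreducible chi from the table, <chi_5*chi_6, chi> = (1/16) sum_C |C| (chi_5*chi_6)(C) conj(chi(C)):
  <chi_5*chi_6, chi_1> = (1/16)[1*(4)*conj(1) + 1*(-4)*conj(1) + 2*(0)*conj(1) + 2*(0)*conj(1) + 2*(0)*conj(1) + 4*(0)*conj(1) + 4*(0)*conj(1)]
      = (1/16)[(4) + (-4) + (0) + (0) + (0) + (0) + (0)] = 0/16 = 0
  <chi_5*chi_6, chi_2> = (1/16)[1*(4)*conj(1) + 1*(-4)*conj(1) + 2*(0)*conj(1) + 2*(0)*conj(1) + 2*(0)*conj(1) + 4*(0)*conj(-1) + 4*(0)*conj(-1)]
      = (1/16)[(4) + (-4) + (0) + (0) + (0) + (0) + (0)] = 0/16 = 0
  <chi_5*chi_6, chi_3> = (1/16)[1*(4)*conj(1) + 1*(-4)*conj(1) + 2*(0)*conj(-1) + 2*(0)*conj(1) + 2*(0)*conj(-1) + 4*(0)*conj(1) + 4*(0)*conj(-1)]
      = (1/16)[(4) + (-4) + (0) + (0) + (0) + (0) + (0)] = 0/16 = 0
  <chi_5*chi_6, chi_4> = (1/16)[1*(4)*conj(1) + 1*(-4)*conj(1) + 2*(0)*conj(-1) + 2*(0)*conj(1) + 2*(0)*conj(-1) + 4*(0)*conj(-1) + 4*(0)*conj(1)]
      = (1/16)[(4) + (-4) + (0) + (0) + (0) + (0) + (0)] = 0/16 = 0
  <chi_5*chi_6, chi_5> = (1/16)[1*(4)*conj(2) + 1*(-4)*conj(-2) + 2*(0)*conj(sqrt(2)) + 2*(0)*conj(0) + 2*(0)*conj(-sqrt(2)) + 4*(0)*conj(0) + 4*(0)*conj(0)]
      = (1/16)[(8) + (8) + (0) + (0) + (0) + (0) + (0)] = 16/16 = 1
  <chi_5*chi_6, chi_6> = (1/16)[1*(4)*conj(2) + 1*(-4)*conj(2) + 2*(0)*conj(0) + 2*(0)*conj(-2) + 2*(0)*conj(0) + 4*(0)*conj(0) + 4*(0)*conj(0)]
      = (1/16)[(8) + (-8) + (0) + (0) + (0) + (0) + (0)] = 0/16 = 0
  <chi_5*chi_6, chi_7> = (1/16)[1*(4)*conj(2) + 1*(-4)*conj(-2) + 2*(0)*conj(-sqrt(2)) + 2*(0)*conj(0) + 2*(0)*conj(sqrt(2)) + 4*(0)*conj(0) + 4*(0)*conj(0)]
      = (1/16)[(8) + (8) + (0) + (0) + (0) + (0) + (0)] = 16/16 = 1
Hence the multiplicities are chi_5: 1, chi_7: 1. Dimension check: dim(chi_5)*dim(chi_6) = 2*2 = 4 and sum (mult * dim) = 1*2 + 1*2 = 4.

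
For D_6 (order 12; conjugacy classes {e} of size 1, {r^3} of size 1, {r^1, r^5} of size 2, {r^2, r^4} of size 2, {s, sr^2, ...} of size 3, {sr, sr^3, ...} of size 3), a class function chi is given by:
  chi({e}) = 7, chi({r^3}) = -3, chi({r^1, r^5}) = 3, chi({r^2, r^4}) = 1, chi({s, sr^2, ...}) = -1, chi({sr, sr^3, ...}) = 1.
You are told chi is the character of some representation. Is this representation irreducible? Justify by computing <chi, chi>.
Not irreducible (reducible): <chi, chi> = 7 > 1.

Solution. <chi, chi> = (1/|G|) sum_C |C| * |chi(C)|^2 = (1/12)[1*|7|^2 + 1*|-3|^2 + 2*|3|^2 + 2*|1|^2 + 3*|-1|^2 + 3*|1|^2]
  = (1/12)[(49) + (9) + (18) + (2) + (3) + (3)] = 84/12 = 7.
A character is irreducible iff <chi, chi> = 1, so this representation is reducible.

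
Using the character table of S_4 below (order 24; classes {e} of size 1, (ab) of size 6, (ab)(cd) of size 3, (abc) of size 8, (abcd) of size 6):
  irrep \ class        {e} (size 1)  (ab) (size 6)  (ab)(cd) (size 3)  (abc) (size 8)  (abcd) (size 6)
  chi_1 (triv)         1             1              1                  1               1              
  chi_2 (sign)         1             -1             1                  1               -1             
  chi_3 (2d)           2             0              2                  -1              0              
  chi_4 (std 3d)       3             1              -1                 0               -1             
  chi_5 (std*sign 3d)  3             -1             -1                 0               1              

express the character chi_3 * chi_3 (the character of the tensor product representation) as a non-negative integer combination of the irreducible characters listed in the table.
chi_3 tensor chi_3 = chi_1 + chi_2 + chi_3 (all other irreducibles have multiplicity 0).

Argument: The character of a tensor product is the pointwise product (chi_3 * chi_3)(C) = chi_3(C) * chi_3(C):
  {e}: (2)*(2), (ab): (0)*(0), (ab)(cd): (2)*(2), (abc): (-1)*(-1), (abcd): (0)*(0)
so (chi_3 * chi_3) takes values
  {e} -> 4, (ab) -> 0, (ab)(cd) -> 4, (abc) -> 1, (abcd) -> 0.
Now take the inner product of this character with each irreducible chi from the table, <chi_3*chi_3, chi> = (1/24) sum_C |C| (chi_3*chi_3)(C) conj(chi(C)):
  <chi_3*chi_3, chi_1> = (1/24)[1*(4)*conj(1) + 6*(0)*conj(1) + 3*(4)*conj(1) + 8*(1)*conj(1) + 6*(0)*conj(1)]
      = (1/24)[(4) + (0) + (12) + (8) + (0)] = 24/24 = 1
  <chi_3*chi_3, chi_2> = (1/24)[1*(4)*conj(1) + 6*(0)*conj(-1) + 3*(4)*conj(1) + 8*(1)*conj(1) + 6*(0)*conj(-1)]
      = (1/24)[(4) + (0) + (12) + (8) + (0)] = 24/24 = 1
  <chi_3*chi_3, chi_3> = (1/24)[1*(4)*conj(2) + 6*(0)*conj(0) + 3*(4)*conj(2) + 8*(1)*conj(-1) + 6*(0)*conj(0)]
      = (1/24)[(8) + (0) + (24) + (-8) + (0)] = 24/24 = 1
  <chi_3*chi_3, chi_4> = (1/24)[1*(4)*conj(3) + 6*(0)*conj(1) + 3*(4)*conj(-1) + 8*(1)*conj(0) + 6*(0)*conj(-1)]
      = (1/24)[(12) + (0) + (-12) + (0) + (0)] = 0/24 = 0
  <chi_3*chi_3, chi_5> = (1/24)[1*(4)*conj(3) + 6*(0)*conj(-1) + 3*(4)*conj(-1) + 8*(1)*conj(0) + 6*(0)*conj(1)]
      = (1/24)[(12) + (0) + (-12) + (0) + (0)] = 0/24 = 0
Hence the multiplicities are chi_1: 1, chi_2: 1, chi_3: 1. Dimension check: dim(chi_3)*dim(chi_3) = 2*2 = 4 and sum (mult * dim) = 1*1 + 1*1 + 1*2 = 4.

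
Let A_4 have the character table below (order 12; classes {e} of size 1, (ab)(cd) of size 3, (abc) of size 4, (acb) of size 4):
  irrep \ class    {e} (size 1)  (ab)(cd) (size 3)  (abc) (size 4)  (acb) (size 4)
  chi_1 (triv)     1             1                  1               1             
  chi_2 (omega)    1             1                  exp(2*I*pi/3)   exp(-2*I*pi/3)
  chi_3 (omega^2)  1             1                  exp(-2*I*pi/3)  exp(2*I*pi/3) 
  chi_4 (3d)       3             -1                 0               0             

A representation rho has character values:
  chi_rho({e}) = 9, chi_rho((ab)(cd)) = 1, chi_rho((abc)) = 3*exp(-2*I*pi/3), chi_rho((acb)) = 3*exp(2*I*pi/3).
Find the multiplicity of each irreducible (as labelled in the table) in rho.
Multiplicities: chi_1: 0, chi_2: 0, chi_3: 3, chi_4: 2.

Derivation: Use <chi_rho, chi> = (1/|G|) sum_C |C| * chi_rho(C) * conj(chi(C)) with |G| = 12 for each irreducible chi in the table:
  <chi_rho, chi_1> = (1/12)[1*(9)*conj(1) + 3*(1)*conj(1) + 4*(3*exp(-2*I*pi/3))*conj(1) + 4*(3*exp(2*I*pi/3))*conj(1)]
      = (1/12)[(9) + (3) + (12*exp(-2*I*pi/3)) + (12*exp(2*I*pi/3))] = 0/12 = 0
  <chi_rho, chi_2> = (1/12)[1*(9)*conj(1) + 3*(1)*conj(1) + 4*(3*exp(-2*I*pi/3))*conj(exp(2*I*pi/3)) + 4*(3*exp(2*I*pi/3))*conj(exp(-2*I*pi/3))]
      = (1/12)[(9) + (3) + (12*exp(2*I*pi/3)) + (12*exp(-2*I*pi/3))] = 0/12 = 0
  <chi_rho, chi_3> = (1/12)[1*(9)*conj(1) + 3*(1)*conj(1) + 4*(3*exp(-2*I*pi/3))*conj(exp(-2*I*pi/3)) + 4*(3*exp(2*I*pi/3))*conj(exp(2*I*pi/3))]
      = (1/12)[(9) + (3) + (12) + (12)] = 36/12 = 3
  <chi_rho, chi_4> = (1/12)[1*(9)*conj(3) + 3*(1)*conj(-1) + 4*(3*exp(-2*I*pi/3))*conj(0) + 4*(3*exp(2*I*pi/3))*conj(0)]
      = (1/12)[(27) + (-3) + (0) + (0)] = 24/12 = 2
(Exp terms are combined using exp(i*s)*conj(exp(i*t)) = exp(i*(s-t)), and sums of them are collapsed using the identity that for every m > 1 the m distinct m-th roots of unity sum to 0, e.g. 1 + exp(2*I*pi/3) + exp(-2*I*pi/3) = 0.)
Dimension check: dim(rho) = sum (mult * dim) = 0*1 + 0*1 + 3*1 + 2*3 = 9 = chi_rho(e) = 9.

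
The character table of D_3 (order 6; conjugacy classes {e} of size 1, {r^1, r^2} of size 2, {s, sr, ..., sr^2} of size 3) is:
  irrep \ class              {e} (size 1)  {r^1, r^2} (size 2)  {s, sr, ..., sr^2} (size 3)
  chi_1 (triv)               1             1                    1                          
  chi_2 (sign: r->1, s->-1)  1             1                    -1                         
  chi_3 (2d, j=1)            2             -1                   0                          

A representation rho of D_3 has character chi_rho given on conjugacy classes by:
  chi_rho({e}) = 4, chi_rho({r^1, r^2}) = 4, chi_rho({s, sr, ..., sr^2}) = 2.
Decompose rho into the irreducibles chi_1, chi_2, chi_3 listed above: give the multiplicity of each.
Multiplicities: chi_1: 3, chi_2: 1, chi_3: 0.

Explanation: Use <chi_rho, chi> = (1/|G|) sum_C |C| * chi_rho(C) * conj(chi(C)) with |G| = 6 for each irreducible chi in the table:
  <chi_rho, chi_1> = (1/6)[1*(4)*conj(1) + 2*(4)*conj(1) + 3*(2)*conj(1)]
      = (1/6)[(4) + (8) + (6)] = 18/6 = 3
  <chi_rho, chi_2> = (1/6)[1*(4)*conj(1) + 2*(4)*conj(1) + 3*(2)*conj(-1)]
      = (1/6)[(4) + (8) + (-6)] = 6/6 = 1
  <chi_rho, chi_3> = (1/6)[1*(4)*conj(2) + 2*(4)*conj(-1) + 3*(2)*conj(0)]
      = (1/6)[(8) + (-8) + (0)] = 0/6 = 0
Dimension check: dim(rho) = sum (mult * dim) = 3*1 + 1*1 + 0*2 = 4 = chi_rho(e) = 4.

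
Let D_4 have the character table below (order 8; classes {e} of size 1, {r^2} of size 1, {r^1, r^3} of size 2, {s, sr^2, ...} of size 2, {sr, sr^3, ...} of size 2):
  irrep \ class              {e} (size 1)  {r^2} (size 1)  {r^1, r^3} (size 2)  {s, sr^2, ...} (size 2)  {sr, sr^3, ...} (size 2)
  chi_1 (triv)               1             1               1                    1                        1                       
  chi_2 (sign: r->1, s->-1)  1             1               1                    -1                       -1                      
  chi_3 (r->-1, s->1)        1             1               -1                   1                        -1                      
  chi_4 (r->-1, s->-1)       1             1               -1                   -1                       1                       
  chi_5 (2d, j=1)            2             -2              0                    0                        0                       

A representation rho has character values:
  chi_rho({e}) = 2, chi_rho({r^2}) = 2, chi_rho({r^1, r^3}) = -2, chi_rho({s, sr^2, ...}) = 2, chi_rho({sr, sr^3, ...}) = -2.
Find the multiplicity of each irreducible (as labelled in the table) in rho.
Multiplicities: chi_1: 0, chi_2: 0, chi_3: 2, chi_4: 0, chi_5: 0.

Explanation: Use <chi_rho, chi> = (1/|G|) sum_C |C| * chi_rho(C) * conj(chi(C)) with |G| = 8 for each irreducible chi in the table:
  <chi_rho, chi_1> = (1/8)[1*(2)*conj(1) + 1*(2)*conj(1) + 2*(-2)*conj(1) + 2*(2)*conj(1) + 2*(-2)*conj(1)]
      = (1/8)[(2) + (2) + (-4) + (4) + (-4)] = 0/8 = 0
  <chi_rho, chi_2> = (1/8)[1*(2)*conj(1) + 1*(2)*conj(1) + 2*(-2)*conj(1) + 2*(2)*conj(-1) + 2*(-2)*conj(-1)]
      = (1/8)[(2) + (2) + (-4) + (-4) + (4)] = 0/8 = 0
  <chi_rho, chi_3> = (1/8)[1*(2)*conj(1) + 1*(2)*conj(1) + 2*(-2)*conj(-1) + 2*(2)*conj(1) + 2*(-2)*conj(-1)]
      = (1/8)[(2) + (2) + (4) + (4) + (4)] = 16/8 = 2
  <chi_rho, chi_4> = (1/8)[1*(2)*conj(1) + 1*(2)*conj(1) + 2*(-2)*conj(-1) + 2*(2)*conj(-1) + 2*(-2)*conj(1)]
      = (1/8)[(2) + (2) + (4) + (-4) + (-4)] = 0/8 = 0
  <chi_rho, chi_5> = (1/8)[1*(2)*conj(2) + 1*(2)*conj(-2) + 2*(-2)*conj(0) + 2*(2)*conj(0) + 2*(-2)*conj(0)]
      = (1/8)[(4) + (-4) + (0) + (0) + (0)] = 0/8 = 0
Dimension check: dim(rho) = sum (mult * dim) = 0*1 + 0*1 + 2*1 + 0*1 + 0*2 = 2 = chi_rho(e) = 2.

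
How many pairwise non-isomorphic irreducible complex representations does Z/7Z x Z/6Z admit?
42

Solution. The number of irreducible complex representations of a finite group equals its number of conjugacy classes. Z/7Z x Z/6Z is abelian of order 42, so every element is its own conjugacy class: 42 classes, so Z/7Z x Z/6Z (order 42) has exactly 42 irreducible complex representations.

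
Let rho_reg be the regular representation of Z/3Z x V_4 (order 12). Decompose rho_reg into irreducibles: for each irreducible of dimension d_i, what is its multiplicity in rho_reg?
Each irreducible V_i of dimension d_i appears with multiplicity d_i, i.e. rho_reg = (direct sum over all irreducibles V_i) d_i V_i. The irreducible dimensions for Z/3Z x V_4 are 1, 1, 1, 1, 1, 1, 1, 1, 1, 1, 1, 1: 12 irreducibles of dimension 1, each with multiplicity 1. Total dimension 12*1*1 = 12 = |G|.

Explanation: General theorem: in the regular representation of a finite group G, each irreducible appears with multiplicity equal to its dimension. Check: dim(rho_reg) = sum d_i^2 = 1 + 1 + 1 + 1 + 1 + 1 + 1 + 1 + 1 + 1 + 1 + 1 = 12 = |G|.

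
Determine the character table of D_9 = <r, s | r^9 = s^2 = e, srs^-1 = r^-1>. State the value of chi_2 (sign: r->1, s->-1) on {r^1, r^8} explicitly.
Conjugacy classes: {e} of size 1, {r^1, r^8} of size 2, {r^2, r^7} of size 2, {r^3, r^6} of size 2, {r^4, r^5} of size 2, {s, sr, ..., sr^8} of size 9.
Character table:
  irrep \ class              {e} (size 1)  {r^1, r^8} (size 2)  {r^2, r^7} (size 2)  {r^3, r^6} (size 2)  {r^4, r^5} (size 2)  {s, sr, ..., sr^8} (size 9)
  chi_1 (triv)               1             1                    1                    1                    1                    1                          
  chi_2 (sign: r->1, s->-1)  1             1                    1                    1                    1                    -1                         
  chi_3 (2d, j=1)            2             2*cos(2*pi/9)        2*cos(4*pi/9)        -1                   -2*cos(pi/9)         0                          
  chi_4 (2d, j=2)            2             2*cos(4*pi/9)        -2*cos(pi/9)         -1                   2*cos(2*pi/9)        0                          
  chi_5 (2d, j=3)            2             -1                   -1                   2                    -1                   0                          
  chi_6 (2d, j=4)            2             -2*cos(pi/9)         2*cos(2*pi/9)        -1                   2*cos(4*pi/9)        0                          

Spot check: chi_2 (sign: r->1, s->-1) on {r^1, r^8} = 1.

D_9 has order 2*9 = 18 with 6 conjugacy classes, hence 6 irreducibles. Sum of squared dims 1 + 1 + 4 + 4 + 4 + 4 = 18 = |G|. Linear characters come from the abelianisation; the 2-dimensional irreps have character r^k -> 2*cos(2*pi*j*k/9), reflections -> 0.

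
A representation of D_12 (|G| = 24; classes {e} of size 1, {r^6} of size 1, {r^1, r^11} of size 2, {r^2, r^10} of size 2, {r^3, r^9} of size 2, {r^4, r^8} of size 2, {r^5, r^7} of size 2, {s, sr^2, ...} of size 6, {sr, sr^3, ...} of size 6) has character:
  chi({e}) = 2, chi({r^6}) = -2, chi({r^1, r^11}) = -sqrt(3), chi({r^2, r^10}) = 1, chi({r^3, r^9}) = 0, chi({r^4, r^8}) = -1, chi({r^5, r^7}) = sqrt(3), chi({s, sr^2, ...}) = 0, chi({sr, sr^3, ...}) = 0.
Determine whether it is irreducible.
Irreducible: <chi, chi> = 1.

Working: <chi, chi> = (1/|G|) sum_C |C| * |chi(C)|^2 = (1/24)[1*|2|^2 + 1*|-2|^2 + 2*|-sqrt(3)|^2 + 2*|1|^2 + 2*|0|^2 + 2*|-1|^2 + 2*|sqrt(3)|^2 + 6*|0|^2 + 6*|0|^2]
  = (1/24)[(4) + (4) + (6) + (2) + (0) + (2) + (6) + (0) + (0)] = 24/24 = 1.
A character is irreducible iff <chi, chi> = 1, so this representation is irreducible.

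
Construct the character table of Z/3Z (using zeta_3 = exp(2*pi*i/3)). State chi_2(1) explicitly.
Character table of Z/3Z (irreps indexed chi_0,...,chi_2 with chi_k(m) = zeta_3^(k*m), zeta_3 = exp(2*pi*i/3)):
  irrep \ class  {0} (size 1)  {1} (size 1)    {2} (size 1)  
  chi_0          1             1               1             
  chi_1          1             exp(2*I*pi/3)   exp(-2*I*pi/3)
  chi_2          1             exp(-2*I*pi/3)  exp(2*I*pi/3) 

Spot check: chi_2(1) = zeta_3^(2*1) = zeta_3^2 = exp(-2*I*pi/3).

Z/3Z is abelian, so all 3 irreducible complex representations are 1-dimensional. They are given by chi_k(m) = zeta_3^(k*m) for k = 0,...,2. Row orthogonality: sum_m chi_k(m) conj(chi_l(m)) = 3 * [k = l].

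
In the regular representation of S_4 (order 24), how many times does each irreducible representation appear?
Each irreducible V_i of dimension d_i appears with multiplicity d_i, i.e. rho_reg = (direct sum over all irreducibles V_i) d_i V_i. The irreducible dimensions for S_4 are 1, 1, 2, 3, 3: 2 irreducibles of dimension 1, each with multiplicity 1; 1 irreducible of dimension 2, with multiplicity 2; 2 irreducibles of dimension 3, each with multiplicity 3. Total dimension 2*1*1 + 1*2*2 + 2*3*3 = 24 = |G|.

Proof sketch: General theorem: in the regular representation of a finite group G, each irreducible appears with multiplicity equal to its dimension. Check: dim(rho_reg) = sum d_i^2 = 1 + 1 + 4 + 9 + 9 = 24 = |G|.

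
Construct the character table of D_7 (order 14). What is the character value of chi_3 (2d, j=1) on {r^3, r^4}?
Conjugacy classes: {e} of size 1, {r^1, r^6} of size 2, {r^2, r^5} of size 2, {r^3, r^4} of size 2, {s, sr, ..., sr^6} of size 7.
Character table:
  irrep \ class              {e} (size 1)  {r^1, r^6} (size 2)  {r^2, r^5} (size 2)  {r^3, r^4} (size 2)  {s, sr, ..., sr^6} (size 7)
  chi_1 (triv)               1             1                    1                    1                    1                          
  chi_2 (sign: r->1, s->-1)  1             1                    1                    1                    -1                         
  chi_3 (2d, j=1)            2             2*cos(2*pi/7)        -2*cos(3*pi/7)       -2*cos(pi/7)         0                          
  chi_4 (2d, j=2)            2             -2*cos(3*pi/7)       -2*cos(pi/7)         2*cos(2*pi/7)        0                          
  chi_5 (2d, j=3)            2             -2*cos(pi/7)         2*cos(2*pi/7)        -2*cos(3*pi/7)       0                          

Spot check: chi_3 (2d, j=1) on {r^3, r^4} = -2*cos(pi/7).

Solution. D_7 has order 2*7 = 14 with 5 conjugacy classes, hence 5 irreducibles. Sum of squared dims 1 + 1 + 4 + 4 + 4 = 14 = |G|. Linear characters come from the abelianisation; the 2-dimensional irreps have character r^k -> 2*cos(2*pi*j*k/7), reflections -> 0.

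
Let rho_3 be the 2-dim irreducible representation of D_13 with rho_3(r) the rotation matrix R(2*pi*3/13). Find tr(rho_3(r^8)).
chi_{rho_3}(r^8) = 2*cos(2*pi*3*8/13) = 2*cos(4*pi/13)

Justification: rho_3(r^8) is rotation by angle 2*pi*3*8/13, whose trace is 2*cos(2*pi*3*8/13) = 2*cos(4*pi/13).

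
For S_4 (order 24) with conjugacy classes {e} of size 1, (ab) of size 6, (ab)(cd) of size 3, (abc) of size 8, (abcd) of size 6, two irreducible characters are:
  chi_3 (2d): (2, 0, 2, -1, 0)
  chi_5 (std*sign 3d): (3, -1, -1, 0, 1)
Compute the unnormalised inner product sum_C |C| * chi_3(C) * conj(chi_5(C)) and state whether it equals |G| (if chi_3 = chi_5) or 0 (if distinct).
Sum = 0; so <chi_3, chi_5> = 0 (distinct irreducibles are orthogonal).

Explanation: Compute term by term over conjugacy classes (|C| * chi_3(C) * conj(chi_5(C))):
  1*(2)*conj(3) + 6*(0)*conj(-1) + 3*(2)*conj(-1) + 8*(-1)*conj(0) + 6*(0)*conj(1)
  = (6) + (0) + (-6) + (0) + (0)
  = 0.
Dividing by |G| = 24 gives 0/24 = 0, matching the row-orthogonality relation <chi_3, chi_5> = [chi_3 = chi_5].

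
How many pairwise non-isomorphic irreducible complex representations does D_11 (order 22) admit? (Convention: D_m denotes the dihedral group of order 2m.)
7

Reasoning: The number of irreducible complex representations of a finite group equals its number of conjugacy classes. D_11 has 7 conjugacy classes ((n+3)/2 for n odd), so D_11 (order 22) has exactly 7 irreducible complex representations.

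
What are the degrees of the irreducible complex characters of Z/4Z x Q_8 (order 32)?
Dimensions: 1, 1, 1, 1, 1, 1, 1, 1, 1, 1, 1, 1, 1, 1, 1, 1, 2, 2, 2, 2

Details: There are 20 irreducibles (= number of conjugacy classes). Their dimensions d_i satisfy sum d_i^2 = |G| = 32: 1 + 1 + 1 + 1 + 1 + 1 + 1 + 1 + 1 + 1 + 1 + 1 + 1 + 1 + 1 + 1 + 4 + 4 + 4 + 4 = 32. (For the product with Z/4Z: each of the 4 1-dim characters of Z/4Z tensors with each irrep of Q_8, giving 4 copies of each Q_8-dimension.)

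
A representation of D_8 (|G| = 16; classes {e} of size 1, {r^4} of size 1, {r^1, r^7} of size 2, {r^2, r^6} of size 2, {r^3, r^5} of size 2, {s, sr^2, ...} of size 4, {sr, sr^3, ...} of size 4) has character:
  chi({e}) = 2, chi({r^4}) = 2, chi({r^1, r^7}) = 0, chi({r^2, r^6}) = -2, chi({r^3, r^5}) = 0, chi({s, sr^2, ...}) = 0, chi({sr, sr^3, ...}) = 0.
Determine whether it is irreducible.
Irreducible: <chi, chi> = 1.

Reasoning: <chi, chi> = (1/|G|) sum_C |C| * |chi(C)|^2 = (1/16)[1*|2|^2 + 1*|2|^2 + 2*|0|^2 + 2*|-2|^2 + 2*|0|^2 + 4*|0|^2 + 4*|0|^2]
  = (1/16)[(4) + (4) + (0) + (8) + (0) + (0) + (0)] = 16/16 = 1.
A character is irreducible iff <chi, chi> = 1, so this representation is irreducible.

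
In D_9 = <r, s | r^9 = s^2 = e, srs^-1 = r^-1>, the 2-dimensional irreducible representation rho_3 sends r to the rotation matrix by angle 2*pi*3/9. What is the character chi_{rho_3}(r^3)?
chi_{rho_3}(r^3) = 2*cos(2*pi*3*3/9) = 2

Reasoning: rho_3(r^3) is rotation by angle 2*pi*3*3/9, whose trace is 2*cos(2*pi*3*3/9) = 2.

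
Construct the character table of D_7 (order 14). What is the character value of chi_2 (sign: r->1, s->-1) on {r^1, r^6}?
Conjugacy classes: {e} of size 1, {r^1, r^6} of size 2, {r^2, r^5} of size 2, {r^3, r^4} of size 2, {s, sr, ..., sr^6} of size 7.
Character table:
  irrep \ class              {e} (size 1)  {r^1, r^6} (size 2)  {r^2, r^5} (size 2)  {r^3, r^4} (size 2)  {s, sr, ..., sr^6} (size 7)
  chi_1 (triv)               1             1                    1                    1                    1                          
  chi_2 (sign: r->1, s->-1)  1             1                    1                    1                    -1                         
  chi_3 (2d, j=1)            2             2*cos(2*pi/7)        -2*cos(3*pi/7)       -2*cos(pi/7)         0                          
  chi_4 (2d, j=2)            2             -2*cos(3*pi/7)       -2*cos(pi/7)         2*cos(2*pi/7)        0                          
  chi_5 (2d, j=3)            2             -2*cos(pi/7)         2*cos(2*pi/7)        -2*cos(3*pi/7)       0                          

Spot check: chi_2 (sign: r->1, s->-1) on {r^1, r^6} = 1.

Explanation: D_7 has order 2*7 = 14 with 5 conjugacy classes, hence 5 irreducibles. Sum of squared dims 1 + 1 + 4 + 4 + 4 = 14 = |G|. Linear characters come from the abelianisation; the 2-dimensional irreps have character r^k -> 2*cos(2*pi*j*k/7), reflections -> 0.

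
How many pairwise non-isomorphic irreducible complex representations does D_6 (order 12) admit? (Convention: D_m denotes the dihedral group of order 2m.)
6

Why: The number of irreducible complex representations of a finite group equals its number of conjugacy classes. D_6 has 6 conjugacy classes (n/2 + 3 for n even), so D_6 (order 12) has exactly 6 irreducible complex representations.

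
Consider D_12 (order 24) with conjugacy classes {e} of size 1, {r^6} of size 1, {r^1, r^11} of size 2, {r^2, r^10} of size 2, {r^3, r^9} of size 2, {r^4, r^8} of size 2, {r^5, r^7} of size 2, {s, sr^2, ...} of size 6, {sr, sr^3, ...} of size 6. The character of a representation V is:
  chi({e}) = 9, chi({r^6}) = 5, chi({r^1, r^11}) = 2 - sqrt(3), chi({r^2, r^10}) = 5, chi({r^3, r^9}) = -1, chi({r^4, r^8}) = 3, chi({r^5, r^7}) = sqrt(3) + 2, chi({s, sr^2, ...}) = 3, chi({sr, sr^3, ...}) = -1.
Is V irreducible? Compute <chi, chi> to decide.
Not irreducible (reducible): <chi, chi> = 11 > 1.

Why: <chi, chi> = (1/|G|) sum_C |C| * |chi(C)|^2 = (1/24)[1*|9|^2 + 1*|5|^2 + 2*|2 - sqrt(3)|^2 + 2*|5|^2 + 2*|-1|^2 + 2*|3|^2 + 2*|sqrt(3) + 2|^2 + 6*|3|^2 + 6*|-1|^2]
  = (1/24)[(81) + (25) + (14 - 8*sqrt(3)) + (50) + (2) + (18) + (8*sqrt(3) + 14) + (54) + (6)] = 264/24 = 11.
A character is irreducible iff <chi, chi> = 1, so this representation is reducible.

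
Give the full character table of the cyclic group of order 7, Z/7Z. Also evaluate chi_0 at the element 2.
Character table of Z/7Z (irreps indexed chi_0,...,chi_6 with chi_k(m) = zeta_7^(k*m), zeta_7 = exp(2*pi*i/7)):
  irrep \ class  {0} (size 1)  {1} (size 1)    {2} (size 1)    {3} (size 1)    {4} (size 1)    {5} (size 1)    {6} (size 1)  
  chi_0          1             1               1               1               1               1               1             
  chi_1          1             exp(2*I*pi/7)   exp(4*I*pi/7)   exp(6*I*pi/7)   exp(-6*I*pi/7)  exp(-4*I*pi/7)  exp(-2*I*pi/7)
  chi_2          1             exp(4*I*pi/7)   exp(-6*I*pi/7)  exp(-2*I*pi/7)  exp(2*I*pi/7)   exp(6*I*pi/7)   exp(-4*I*pi/7)
  chi_3          1             exp(6*I*pi/7)   exp(-2*I*pi/7)  exp(4*I*pi/7)   exp(-4*I*pi/7)  exp(2*I*pi/7)   exp(-6*I*pi/7)
  chi_4          1             exp(-6*I*pi/7)  exp(2*I*pi/7)   exp(-4*I*pi/7)  exp(4*I*pi/7)   exp(-2*I*pi/7)  exp(6*I*pi/7) 
  chi_5          1             exp(-4*I*pi/7)  exp(6*I*pi/7)   exp(2*I*pi/7)   exp(-2*I*pi/7)  exp(-6*I*pi/7)  exp(4*I*pi/7) 
  chi_6          1             exp(-2*I*pi/7)  exp(-4*I*pi/7)  exp(-6*I*pi/7)  exp(6*I*pi/7)   exp(4*I*pi/7)   exp(2*I*pi/7) 

Spot check: chi_0(2) = zeta_7^(0*2) = zeta_7^0 = 1.

Argument: Z/7Z is abelian, so all 7 irreducible complex representations are 1-dimensional. They are given by chi_k(m) = zeta_7^(k*m) for k = 0,...,6. Row orthogonality: sum_m chi_k(m) conj(chi_l(m)) = 7 * [k = l].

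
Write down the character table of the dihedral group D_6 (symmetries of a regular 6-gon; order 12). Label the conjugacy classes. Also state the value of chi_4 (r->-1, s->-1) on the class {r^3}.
Conjugacy classes: {e} of size 1, {r^3} of size 1, {r^1, r^5} of size 2, {r^2, r^4} of size 2, {s, sr^2, ...} of size 3, {sr, sr^3, ...} of size 3.
Character table:
  irrep \ class              {e} (size 1)  {r^3} (size 1)  {r^1, r^5} (size 2)  {r^2, r^4} (size 2)  {s, sr^2, ...} (size 3)  {sr, sr^3, ...} (size 3)
  chi_1 (triv)               1             1               1                    1                    1                        1                       
  chi_2 (sign: r->1, s->-1)  1             1               1                    1                    -1                       -1                      
  chi_3 (r->-1, s->1)        1             -1              -1                   1                    1                        -1                      
  chi_4 (r->-1, s->-1)       1             -1              -1                   1                    -1                       1                       
  chi_5 (2d, j=1)            2             -2              1                    -1                   0                        0                       
  chi_6 (2d, j=2)            2             2               -1                   -1                   0                        0                       

Spot check: chi_4 (r->-1, s->-1) on {r^3} = -1.

Why: D_6 has order 2*6 = 12 with 6 conjugacy classes, hence 6 irreducibles. Sum of squared dims 1 + 1 + 1 + 1 + 4 + 4 = 12 = |G|. Linear characters come from the abelianisation; the 2-dimensional irreps have character r^k -> 2*cos(2*pi*j*k/6), reflections -> 0.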